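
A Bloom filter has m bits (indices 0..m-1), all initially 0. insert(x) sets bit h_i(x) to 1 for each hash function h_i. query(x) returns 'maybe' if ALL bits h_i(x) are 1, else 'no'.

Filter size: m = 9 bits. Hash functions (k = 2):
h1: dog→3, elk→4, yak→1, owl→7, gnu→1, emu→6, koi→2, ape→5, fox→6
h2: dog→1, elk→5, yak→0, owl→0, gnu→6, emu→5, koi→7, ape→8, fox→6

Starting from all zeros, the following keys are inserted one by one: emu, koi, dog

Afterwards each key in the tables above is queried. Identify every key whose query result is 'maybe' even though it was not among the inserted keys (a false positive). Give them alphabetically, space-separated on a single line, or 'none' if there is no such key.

Answer: fox gnu

Derivation:
Start: bits=000000000
After insert 'emu': sets bits 5 6 -> bits=000001100
After insert 'koi': sets bits 2 7 -> bits=001001110
After insert 'dog': sets bits 1 3 -> bits=011101110
Not inserted: ape elk fox gnu owl yak — query each against bits=011101110:
query ape: checks bit5=1, bit8=0 (has a 0) -> no => not a false positive
query elk: checks bit4=0, bit5=1 (has a 0) -> no => not a false positive
query fox: checks bit6=1 (all 1) -> maybe => FALSE POSITIVE
query gnu: checks bit1=1, bit6=1 (all 1) -> maybe => FALSE POSITIVE
query owl: checks bit0=0, bit7=1 (has a 0) -> no => not a false positive
query yak: checks bit0=0, bit1=1 (has a 0) -> no => not a false positive
False positives (alphabetical): fox gnu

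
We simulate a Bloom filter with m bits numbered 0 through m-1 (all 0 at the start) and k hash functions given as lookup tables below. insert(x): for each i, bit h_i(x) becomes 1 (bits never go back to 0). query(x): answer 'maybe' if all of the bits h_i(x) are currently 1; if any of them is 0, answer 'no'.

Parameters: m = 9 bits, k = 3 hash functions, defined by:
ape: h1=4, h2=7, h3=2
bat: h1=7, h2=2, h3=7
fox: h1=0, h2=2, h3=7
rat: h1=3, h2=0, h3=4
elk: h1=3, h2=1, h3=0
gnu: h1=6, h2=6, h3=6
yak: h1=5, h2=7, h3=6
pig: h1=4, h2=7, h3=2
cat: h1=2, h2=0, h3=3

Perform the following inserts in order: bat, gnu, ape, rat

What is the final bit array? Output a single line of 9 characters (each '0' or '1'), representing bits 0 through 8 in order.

Answer: 101110110

Derivation:
Start: bits=000000000
After insert 'bat': sets bits 2 7 -> bits=001000010
After insert 'gnu': sets bits 6 -> bits=001000110
After insert 'ape': sets bits 2 4 7 -> bits=001010110
After insert 'rat': sets bits 0 3 4 -> bits=101110110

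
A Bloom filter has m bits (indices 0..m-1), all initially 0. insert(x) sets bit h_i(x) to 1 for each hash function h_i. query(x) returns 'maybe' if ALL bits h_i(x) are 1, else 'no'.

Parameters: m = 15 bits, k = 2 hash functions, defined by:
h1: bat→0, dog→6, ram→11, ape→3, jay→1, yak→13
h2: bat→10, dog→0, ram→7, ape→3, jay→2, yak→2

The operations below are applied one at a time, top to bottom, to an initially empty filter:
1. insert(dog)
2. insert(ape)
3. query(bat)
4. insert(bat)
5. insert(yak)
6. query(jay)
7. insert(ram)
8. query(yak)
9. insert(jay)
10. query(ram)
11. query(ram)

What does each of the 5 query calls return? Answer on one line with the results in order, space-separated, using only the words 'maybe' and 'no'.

Start: bits=000000000000000
Op 1: insert dog -> sets bits 0 6 -> bits=100000100000000
Op 2: insert ape -> sets bits 3 -> bits=100100100000000
Op 3: query bat -> checks bit0=1, bit10=0 (has a 0) -> no
Op 4: insert bat -> sets bits 0 10 -> bits=100100100010000
Op 5: insert yak -> sets bits 2 13 -> bits=101100100010010
Op 6: query jay -> checks bit1=0, bit2=1 (has a 0) -> no
Op 7: insert ram -> sets bits 7 11 -> bits=101100110011010
Op 8: query yak -> checks bit2=1, bit13=1 (all 1) -> maybe
Op 9: insert jay -> sets bits 1 2 -> bits=111100110011010
Op 10: query ram -> checks bit7=1, bit11=1 (all 1) -> maybe
Op 11: query ram -> checks bit7=1, bit11=1 (all 1) -> maybe
Query results in order: no no maybe maybe maybe

Answer: no no maybe maybe maybe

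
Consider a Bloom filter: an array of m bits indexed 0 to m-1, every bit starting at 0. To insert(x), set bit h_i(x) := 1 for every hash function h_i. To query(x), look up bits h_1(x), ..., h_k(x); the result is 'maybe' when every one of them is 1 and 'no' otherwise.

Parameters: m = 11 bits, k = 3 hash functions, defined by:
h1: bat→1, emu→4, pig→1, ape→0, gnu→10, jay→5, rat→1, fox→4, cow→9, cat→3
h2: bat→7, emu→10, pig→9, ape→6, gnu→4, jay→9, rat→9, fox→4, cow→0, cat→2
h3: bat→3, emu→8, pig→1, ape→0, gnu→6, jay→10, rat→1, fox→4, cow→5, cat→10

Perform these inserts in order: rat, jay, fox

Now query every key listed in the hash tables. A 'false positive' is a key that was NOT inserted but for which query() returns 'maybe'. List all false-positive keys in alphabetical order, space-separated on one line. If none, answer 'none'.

Start: bits=00000000000
After insert 'rat': sets bits 1 9 -> bits=01000000010
After insert 'jay': sets bits 5 9 10 -> bits=01000100011
After insert 'fox': sets bits 4 -> bits=01001100011
Not inserted: ape bat cat cow emu gnu pig — query each against bits=01001100011:
query ape: checks bit0=0, bit6=0 (has a 0) -> no => not a false positive
query bat: checks bit1=1, bit3=0, bit7=0 (has a 0) -> no => not a false positive
query cat: checks bit2=0, bit3=0, bit10=1 (has a 0) -> no => not a false positive
query cow: checks bit0=0, bit5=1, bit9=1 (has a 0) -> no => not a false positive
query emu: checks bit4=1, bit8=0, bit10=1 (has a 0) -> no => not a false positive
query gnu: checks bit4=1, bit6=0, bit10=1 (has a 0) -> no => not a false positive
query pig: checks bit1=1, bit9=1 (all 1) -> maybe => FALSE POSITIVE
False positives (alphabetical): pig

Answer: pig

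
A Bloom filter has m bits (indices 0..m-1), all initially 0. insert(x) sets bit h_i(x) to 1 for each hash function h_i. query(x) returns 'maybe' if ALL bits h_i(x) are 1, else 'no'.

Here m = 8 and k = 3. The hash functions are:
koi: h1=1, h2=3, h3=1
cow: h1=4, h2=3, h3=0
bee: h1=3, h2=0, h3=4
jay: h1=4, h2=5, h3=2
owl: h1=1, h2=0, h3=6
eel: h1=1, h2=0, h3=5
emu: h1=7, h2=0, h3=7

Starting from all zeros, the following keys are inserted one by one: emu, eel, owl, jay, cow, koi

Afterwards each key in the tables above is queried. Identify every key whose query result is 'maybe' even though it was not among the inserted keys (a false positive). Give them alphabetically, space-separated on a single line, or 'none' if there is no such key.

Answer: bee

Derivation:
Start: bits=00000000
After insert 'emu': sets bits 0 7 -> bits=10000001
After insert 'eel': sets bits 0 1 5 -> bits=11000101
After insert 'owl': sets bits 0 1 6 -> bits=11000111
After insert 'jay': sets bits 2 4 5 -> bits=11101111
After insert 'cow': sets bits 0 3 4 -> bits=11111111
After insert 'koi': sets bits 1 3 -> bits=11111111
Not inserted: bee — query each against bits=11111111:
query bee: checks bit0=1, bit3=1, bit4=1 (all 1) -> maybe => FALSE POSITIVE
False positives (alphabetical): bee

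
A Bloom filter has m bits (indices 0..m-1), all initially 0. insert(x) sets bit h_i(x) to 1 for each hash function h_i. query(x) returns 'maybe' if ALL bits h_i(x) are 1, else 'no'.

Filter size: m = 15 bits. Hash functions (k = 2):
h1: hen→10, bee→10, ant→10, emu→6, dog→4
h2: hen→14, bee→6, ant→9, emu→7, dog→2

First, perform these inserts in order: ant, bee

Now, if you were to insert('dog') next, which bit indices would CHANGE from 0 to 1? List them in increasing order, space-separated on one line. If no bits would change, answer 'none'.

Answer: 2 4

Derivation:
Start: bits=000000000000000
After insert 'ant': sets bits 9 10 -> bits=000000000110000
After insert 'bee': sets bits 6 10 -> bits=000000100110000
insert 'dog' would touch bits 2 4; currently bit2=0, bit4=0
Bits that are 0 among those (would change 0->1): 2 4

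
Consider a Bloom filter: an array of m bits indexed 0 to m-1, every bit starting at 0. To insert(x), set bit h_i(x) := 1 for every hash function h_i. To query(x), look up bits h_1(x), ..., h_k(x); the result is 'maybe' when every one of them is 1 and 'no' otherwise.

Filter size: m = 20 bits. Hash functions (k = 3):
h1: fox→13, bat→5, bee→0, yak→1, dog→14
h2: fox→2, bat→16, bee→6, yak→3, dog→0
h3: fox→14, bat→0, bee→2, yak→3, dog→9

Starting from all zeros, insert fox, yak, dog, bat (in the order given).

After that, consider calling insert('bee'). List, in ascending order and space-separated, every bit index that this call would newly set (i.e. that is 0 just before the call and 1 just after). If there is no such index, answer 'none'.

Start: bits=00000000000000000000
After insert 'fox': sets bits 2 13 14 -> bits=00100000000001100000
After insert 'yak': sets bits 1 3 -> bits=01110000000001100000
After insert 'dog': sets bits 0 9 14 -> bits=11110000010001100000
After insert 'bat': sets bits 0 5 16 -> bits=11110100010001101000
insert 'bee' would touch bits 0 2 6; currently bit0=1, bit2=1, bit6=0
Bits that are 0 among those (would change 0->1): 6

Answer: 6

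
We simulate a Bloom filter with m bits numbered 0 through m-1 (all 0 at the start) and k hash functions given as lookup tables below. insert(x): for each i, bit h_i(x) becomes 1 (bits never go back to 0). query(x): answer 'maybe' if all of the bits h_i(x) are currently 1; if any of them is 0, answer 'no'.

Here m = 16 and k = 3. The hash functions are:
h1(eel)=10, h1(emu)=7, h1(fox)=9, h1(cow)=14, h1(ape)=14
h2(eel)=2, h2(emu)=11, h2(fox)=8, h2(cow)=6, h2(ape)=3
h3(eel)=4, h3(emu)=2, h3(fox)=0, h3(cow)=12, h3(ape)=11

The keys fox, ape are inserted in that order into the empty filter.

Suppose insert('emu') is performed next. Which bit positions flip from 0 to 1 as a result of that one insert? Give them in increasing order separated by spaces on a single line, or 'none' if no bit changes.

Answer: 2 7

Derivation:
Start: bits=0000000000000000
After insert 'fox': sets bits 0 8 9 -> bits=1000000011000000
After insert 'ape': sets bits 3 11 14 -> bits=1001000011010010
insert 'emu' would touch bits 2 7 11; currently bit2=0, bit7=0, bit11=1
Bits that are 0 among those (would change 0->1): 2 7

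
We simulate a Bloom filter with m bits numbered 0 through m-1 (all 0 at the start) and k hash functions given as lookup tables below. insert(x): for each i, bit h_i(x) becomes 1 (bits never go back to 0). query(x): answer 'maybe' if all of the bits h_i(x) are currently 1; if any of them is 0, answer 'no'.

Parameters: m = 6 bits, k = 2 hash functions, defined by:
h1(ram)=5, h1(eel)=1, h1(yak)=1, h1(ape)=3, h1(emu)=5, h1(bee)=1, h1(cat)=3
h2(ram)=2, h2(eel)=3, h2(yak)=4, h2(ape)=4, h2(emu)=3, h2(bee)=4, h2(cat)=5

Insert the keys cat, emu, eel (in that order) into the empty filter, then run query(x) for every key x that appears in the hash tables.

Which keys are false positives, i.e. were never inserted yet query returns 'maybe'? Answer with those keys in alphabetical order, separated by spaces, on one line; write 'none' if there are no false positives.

Start: bits=000000
After insert 'cat': sets bits 3 5 -> bits=000101
After insert 'emu': sets bits 3 5 -> bits=000101
After insert 'eel': sets bits 1 3 -> bits=010101
Not inserted: ape bee ram yak — query each against bits=010101:
query ape: checks bit3=1, bit4=0 (has a 0) -> no => not a false positive
query bee: checks bit1=1, bit4=0 (has a 0) -> no => not a false positive
query ram: checks bit2=0, bit5=1 (has a 0) -> no => not a false positive
query yak: checks bit1=1, bit4=0 (has a 0) -> no => not a false positive
False positives (alphabetical): none

Answer: none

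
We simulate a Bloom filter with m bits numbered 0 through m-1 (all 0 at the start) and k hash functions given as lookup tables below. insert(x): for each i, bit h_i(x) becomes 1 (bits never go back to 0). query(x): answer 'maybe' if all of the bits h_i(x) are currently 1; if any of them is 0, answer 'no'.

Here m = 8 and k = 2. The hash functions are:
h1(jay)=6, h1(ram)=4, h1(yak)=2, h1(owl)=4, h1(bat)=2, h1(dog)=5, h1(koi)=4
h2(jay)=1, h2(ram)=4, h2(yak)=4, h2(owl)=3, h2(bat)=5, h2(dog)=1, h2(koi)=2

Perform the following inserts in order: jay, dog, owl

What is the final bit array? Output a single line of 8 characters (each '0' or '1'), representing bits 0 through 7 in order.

Start: bits=00000000
After insert 'jay': sets bits 1 6 -> bits=01000010
After insert 'dog': sets bits 1 5 -> bits=01000110
After insert 'owl': sets bits 3 4 -> bits=01011110

Answer: 01011110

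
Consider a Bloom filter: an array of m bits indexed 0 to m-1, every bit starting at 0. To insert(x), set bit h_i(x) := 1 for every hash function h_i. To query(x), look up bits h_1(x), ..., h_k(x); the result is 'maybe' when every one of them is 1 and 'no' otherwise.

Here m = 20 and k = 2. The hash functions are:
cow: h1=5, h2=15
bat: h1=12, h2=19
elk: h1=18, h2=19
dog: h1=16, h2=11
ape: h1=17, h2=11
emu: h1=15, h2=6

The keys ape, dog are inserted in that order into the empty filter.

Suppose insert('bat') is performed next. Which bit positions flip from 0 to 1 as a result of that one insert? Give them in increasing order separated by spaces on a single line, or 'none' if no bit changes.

Answer: 12 19

Derivation:
Start: bits=00000000000000000000
After insert 'ape': sets bits 11 17 -> bits=00000000000100000100
After insert 'dog': sets bits 11 16 -> bits=00000000000100001100
insert 'bat' would touch bits 12 19; currently bit12=0, bit19=0
Bits that are 0 among those (would change 0->1): 12 19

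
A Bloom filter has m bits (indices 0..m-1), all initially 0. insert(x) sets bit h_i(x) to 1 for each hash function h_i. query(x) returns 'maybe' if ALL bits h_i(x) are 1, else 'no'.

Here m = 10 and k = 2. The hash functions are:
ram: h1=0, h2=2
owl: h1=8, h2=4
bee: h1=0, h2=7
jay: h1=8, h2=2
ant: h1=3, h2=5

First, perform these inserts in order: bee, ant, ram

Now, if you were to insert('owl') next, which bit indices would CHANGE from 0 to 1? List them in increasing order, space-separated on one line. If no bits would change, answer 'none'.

Answer: 4 8

Derivation:
Start: bits=0000000000
After insert 'bee': sets bits 0 7 -> bits=1000000100
After insert 'ant': sets bits 3 5 -> bits=1001010100
After insert 'ram': sets bits 0 2 -> bits=1011010100
insert 'owl' would touch bits 4 8; currently bit4=0, bit8=0
Bits that are 0 among those (would change 0->1): 4 8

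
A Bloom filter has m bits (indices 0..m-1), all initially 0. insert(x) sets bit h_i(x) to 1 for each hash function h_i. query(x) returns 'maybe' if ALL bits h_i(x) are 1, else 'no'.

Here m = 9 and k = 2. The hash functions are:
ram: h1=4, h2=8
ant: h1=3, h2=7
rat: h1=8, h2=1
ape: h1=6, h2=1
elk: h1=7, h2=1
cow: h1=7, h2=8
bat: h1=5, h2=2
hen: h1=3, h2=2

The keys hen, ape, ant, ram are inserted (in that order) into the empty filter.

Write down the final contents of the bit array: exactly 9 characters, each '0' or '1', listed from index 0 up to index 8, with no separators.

Start: bits=000000000
After insert 'hen': sets bits 2 3 -> bits=001100000
After insert 'ape': sets bits 1 6 -> bits=011100100
After insert 'ant': sets bits 3 7 -> bits=011100110
After insert 'ram': sets bits 4 8 -> bits=011110111

Answer: 011110111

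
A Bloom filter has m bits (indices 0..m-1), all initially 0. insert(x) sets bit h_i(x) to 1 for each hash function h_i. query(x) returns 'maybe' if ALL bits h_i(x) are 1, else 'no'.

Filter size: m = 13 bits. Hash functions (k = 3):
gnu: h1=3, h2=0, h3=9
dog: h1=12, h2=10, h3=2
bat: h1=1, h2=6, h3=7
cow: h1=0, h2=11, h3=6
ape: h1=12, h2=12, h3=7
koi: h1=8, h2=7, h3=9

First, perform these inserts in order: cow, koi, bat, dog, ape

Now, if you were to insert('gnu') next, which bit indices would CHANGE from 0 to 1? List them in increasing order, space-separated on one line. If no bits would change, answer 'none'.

Answer: 3

Derivation:
Start: bits=0000000000000
After insert 'cow': sets bits 0 6 11 -> bits=1000001000010
After insert 'koi': sets bits 7 8 9 -> bits=1000001111010
After insert 'bat': sets bits 1 6 7 -> bits=1100001111010
After insert 'dog': sets bits 2 10 12 -> bits=1110001111111
After insert 'ape': sets bits 7 12 -> bits=1110001111111
insert 'gnu' would touch bits 0 3 9; currently bit0=1, bit3=0, bit9=1
Bits that are 0 among those (would change 0->1): 3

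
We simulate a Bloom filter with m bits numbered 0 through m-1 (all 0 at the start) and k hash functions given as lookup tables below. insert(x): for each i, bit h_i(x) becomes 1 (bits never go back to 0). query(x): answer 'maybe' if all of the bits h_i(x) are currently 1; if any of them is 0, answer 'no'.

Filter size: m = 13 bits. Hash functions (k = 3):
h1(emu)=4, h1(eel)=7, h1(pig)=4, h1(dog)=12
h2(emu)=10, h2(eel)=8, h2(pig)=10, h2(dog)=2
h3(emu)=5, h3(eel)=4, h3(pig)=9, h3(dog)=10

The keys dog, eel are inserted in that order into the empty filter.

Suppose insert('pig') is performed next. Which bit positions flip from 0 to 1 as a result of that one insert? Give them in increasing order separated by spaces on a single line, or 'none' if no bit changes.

Start: bits=0000000000000
After insert 'dog': sets bits 2 10 12 -> bits=0010000000101
After insert 'eel': sets bits 4 7 8 -> bits=0010100110101
insert 'pig' would touch bits 4 9 10; currently bit4=1, bit9=0, bit10=1
Bits that are 0 among those (would change 0->1): 9

Answer: 9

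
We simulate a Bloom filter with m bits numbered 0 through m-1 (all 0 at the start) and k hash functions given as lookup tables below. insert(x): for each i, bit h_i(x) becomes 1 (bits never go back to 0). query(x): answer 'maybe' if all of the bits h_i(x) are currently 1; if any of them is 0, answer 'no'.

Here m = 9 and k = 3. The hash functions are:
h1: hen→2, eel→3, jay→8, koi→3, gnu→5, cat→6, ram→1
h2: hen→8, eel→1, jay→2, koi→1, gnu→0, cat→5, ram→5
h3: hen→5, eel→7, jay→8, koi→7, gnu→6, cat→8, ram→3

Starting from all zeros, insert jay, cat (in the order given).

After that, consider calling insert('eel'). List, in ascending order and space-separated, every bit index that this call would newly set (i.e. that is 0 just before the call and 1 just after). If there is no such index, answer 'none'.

Start: bits=000000000
After insert 'jay': sets bits 2 8 -> bits=001000001
After insert 'cat': sets bits 5 6 8 -> bits=001001101
insert 'eel' would touch bits 1 3 7; currently bit1=0, bit3=0, bit7=0
Bits that are 0 among those (would change 0->1): 1 3 7

Answer: 1 3 7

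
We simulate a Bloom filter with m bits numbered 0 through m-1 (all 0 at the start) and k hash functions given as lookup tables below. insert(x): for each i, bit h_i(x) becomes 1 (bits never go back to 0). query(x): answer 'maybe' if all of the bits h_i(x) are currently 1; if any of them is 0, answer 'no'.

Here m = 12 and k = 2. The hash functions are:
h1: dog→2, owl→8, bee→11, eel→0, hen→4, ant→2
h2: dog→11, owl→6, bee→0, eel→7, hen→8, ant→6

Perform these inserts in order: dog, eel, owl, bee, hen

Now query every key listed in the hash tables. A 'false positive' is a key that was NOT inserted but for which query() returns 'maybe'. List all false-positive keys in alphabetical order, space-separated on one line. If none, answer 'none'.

Answer: ant

Derivation:
Start: bits=000000000000
After insert 'dog': sets bits 2 11 -> bits=001000000001
After insert 'eel': sets bits 0 7 -> bits=101000010001
After insert 'owl': sets bits 6 8 -> bits=101000111001
After insert 'bee': sets bits 0 11 -> bits=101000111001
After insert 'hen': sets bits 4 8 -> bits=101010111001
Not inserted: ant — query each against bits=101010111001:
query ant: checks bit2=1, bit6=1 (all 1) -> maybe => FALSE POSITIVE
False positives (alphabetical): ant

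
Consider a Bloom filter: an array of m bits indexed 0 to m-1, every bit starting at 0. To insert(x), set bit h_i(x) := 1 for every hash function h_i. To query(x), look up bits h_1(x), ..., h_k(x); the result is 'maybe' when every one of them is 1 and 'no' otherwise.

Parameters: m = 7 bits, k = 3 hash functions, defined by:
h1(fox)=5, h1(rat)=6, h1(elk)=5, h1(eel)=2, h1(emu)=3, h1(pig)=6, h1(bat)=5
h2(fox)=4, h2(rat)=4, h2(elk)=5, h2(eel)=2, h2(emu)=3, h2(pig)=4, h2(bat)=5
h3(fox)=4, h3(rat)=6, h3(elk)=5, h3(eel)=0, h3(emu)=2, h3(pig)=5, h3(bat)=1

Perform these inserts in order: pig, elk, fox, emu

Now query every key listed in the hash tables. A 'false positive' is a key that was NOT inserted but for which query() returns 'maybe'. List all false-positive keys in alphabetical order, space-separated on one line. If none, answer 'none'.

Start: bits=0000000
After insert 'pig': sets bits 4 5 6 -> bits=0000111
After insert 'elk': sets bits 5 -> bits=0000111
After insert 'fox': sets bits 4 5 -> bits=0000111
After insert 'emu': sets bits 2 3 -> bits=0011111
Not inserted: bat eel rat — query each against bits=0011111:
query bat: checks bit1=0, bit5=1 (has a 0) -> no => not a false positive
query eel: checks bit0=0, bit2=1 (has a 0) -> no => not a false positive
query rat: checks bit4=1, bit6=1 (all 1) -> maybe => FALSE POSITIVE
False positives (alphabetical): rat

Answer: rat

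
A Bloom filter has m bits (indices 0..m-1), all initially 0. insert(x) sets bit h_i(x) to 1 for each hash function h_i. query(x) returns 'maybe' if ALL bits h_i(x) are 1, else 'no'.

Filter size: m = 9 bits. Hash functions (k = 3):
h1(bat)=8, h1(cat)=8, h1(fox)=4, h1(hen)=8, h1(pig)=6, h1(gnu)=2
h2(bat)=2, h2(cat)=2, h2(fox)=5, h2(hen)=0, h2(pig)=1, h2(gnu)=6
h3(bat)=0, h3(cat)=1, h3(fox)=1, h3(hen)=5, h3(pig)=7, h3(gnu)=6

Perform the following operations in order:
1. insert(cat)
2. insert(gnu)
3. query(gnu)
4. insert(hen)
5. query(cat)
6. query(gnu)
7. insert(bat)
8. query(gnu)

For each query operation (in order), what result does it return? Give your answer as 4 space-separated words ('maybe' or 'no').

Answer: maybe maybe maybe maybe

Derivation:
Start: bits=000000000
Op 1: insert cat -> sets bits 1 2 8 -> bits=011000001
Op 2: insert gnu -> sets bits 2 6 -> bits=011000101
Op 3: query gnu -> checks bit2=1, bit6=1 (all 1) -> maybe
Op 4: insert hen -> sets bits 0 5 8 -> bits=111001101
Op 5: query cat -> checks bit1=1, bit2=1, bit8=1 (all 1) -> maybe
Op 6: query gnu -> checks bit2=1, bit6=1 (all 1) -> maybe
Op 7: insert bat -> sets bits 0 2 8 -> bits=111001101
Op 8: query gnu -> checks bit2=1, bit6=1 (all 1) -> maybe
Query results in order: maybe maybe maybe maybe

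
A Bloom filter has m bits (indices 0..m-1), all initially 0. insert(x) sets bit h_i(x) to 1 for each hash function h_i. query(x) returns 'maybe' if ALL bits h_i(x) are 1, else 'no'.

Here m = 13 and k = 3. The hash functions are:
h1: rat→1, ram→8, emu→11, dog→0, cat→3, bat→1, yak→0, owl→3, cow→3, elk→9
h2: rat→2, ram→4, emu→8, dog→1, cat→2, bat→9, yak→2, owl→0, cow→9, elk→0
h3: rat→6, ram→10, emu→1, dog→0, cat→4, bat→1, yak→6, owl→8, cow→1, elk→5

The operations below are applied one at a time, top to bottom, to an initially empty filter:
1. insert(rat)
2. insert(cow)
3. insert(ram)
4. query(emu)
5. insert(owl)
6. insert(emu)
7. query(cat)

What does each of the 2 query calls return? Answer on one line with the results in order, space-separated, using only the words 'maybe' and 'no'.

Start: bits=0000000000000
Op 1: insert rat -> sets bits 1 2 6 -> bits=0110001000000
Op 2: insert cow -> sets bits 1 3 9 -> bits=0111001001000
Op 3: insert ram -> sets bits 4 8 10 -> bits=0111101011100
Op 4: query emu -> checks bit1=1, bit8=1, bit11=0 (has a 0) -> no
Op 5: insert owl -> sets bits 0 3 8 -> bits=1111101011100
Op 6: insert emu -> sets bits 1 8 11 -> bits=1111101011110
Op 7: query cat -> checks bit2=1, bit3=1, bit4=1 (all 1) -> maybe
Query results in order: no maybe

Answer: no maybe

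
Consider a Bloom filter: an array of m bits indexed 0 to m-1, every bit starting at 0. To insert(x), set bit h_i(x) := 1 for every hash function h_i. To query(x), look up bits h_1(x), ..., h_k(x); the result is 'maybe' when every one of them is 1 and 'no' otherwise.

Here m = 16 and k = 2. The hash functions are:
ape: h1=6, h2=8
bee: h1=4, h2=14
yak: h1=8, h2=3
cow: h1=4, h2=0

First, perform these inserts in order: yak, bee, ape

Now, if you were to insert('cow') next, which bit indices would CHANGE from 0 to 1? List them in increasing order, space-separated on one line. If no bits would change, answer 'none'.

Answer: 0

Derivation:
Start: bits=0000000000000000
After insert 'yak': sets bits 3 8 -> bits=0001000010000000
After insert 'bee': sets bits 4 14 -> bits=0001100010000010
After insert 'ape': sets bits 6 8 -> bits=0001101010000010
insert 'cow' would touch bits 0 4; currently bit0=0, bit4=1
Bits that are 0 among those (would change 0->1): 0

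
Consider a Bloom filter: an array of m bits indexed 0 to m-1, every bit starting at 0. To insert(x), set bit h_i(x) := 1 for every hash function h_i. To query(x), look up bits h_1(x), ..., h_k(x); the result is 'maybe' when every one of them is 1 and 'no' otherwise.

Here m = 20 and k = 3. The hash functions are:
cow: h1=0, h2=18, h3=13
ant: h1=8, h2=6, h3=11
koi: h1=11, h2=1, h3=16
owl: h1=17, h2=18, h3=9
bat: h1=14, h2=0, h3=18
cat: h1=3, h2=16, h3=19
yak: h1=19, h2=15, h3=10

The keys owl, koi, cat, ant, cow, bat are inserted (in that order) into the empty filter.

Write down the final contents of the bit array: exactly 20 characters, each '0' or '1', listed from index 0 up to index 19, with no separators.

Answer: 11010010110101101111

Derivation:
Start: bits=00000000000000000000
After insert 'owl': sets bits 9 17 18 -> bits=00000000010000000110
After insert 'koi': sets bits 1 11 16 -> bits=01000000010100001110
After insert 'cat': sets bits 3 16 19 -> bits=01010000010100001111
After insert 'ant': sets bits 6 8 11 -> bits=01010010110100001111
After insert 'cow': sets bits 0 13 18 -> bits=11010010110101001111
After insert 'bat': sets bits 0 14 18 -> bits=11010010110101101111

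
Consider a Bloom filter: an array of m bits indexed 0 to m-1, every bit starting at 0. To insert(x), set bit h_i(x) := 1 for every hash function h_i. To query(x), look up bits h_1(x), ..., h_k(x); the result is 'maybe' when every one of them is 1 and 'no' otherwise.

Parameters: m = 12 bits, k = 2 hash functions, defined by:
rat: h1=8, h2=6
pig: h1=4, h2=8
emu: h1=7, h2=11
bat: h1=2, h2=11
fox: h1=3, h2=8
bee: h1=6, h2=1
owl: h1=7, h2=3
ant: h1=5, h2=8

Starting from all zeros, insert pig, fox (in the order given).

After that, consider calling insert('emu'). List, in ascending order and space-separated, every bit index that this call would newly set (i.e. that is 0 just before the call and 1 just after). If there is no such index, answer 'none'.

Start: bits=000000000000
After insert 'pig': sets bits 4 8 -> bits=000010001000
After insert 'fox': sets bits 3 8 -> bits=000110001000
insert 'emu' would touch bits 7 11; currently bit7=0, bit11=0
Bits that are 0 among those (would change 0->1): 7 11

Answer: 7 11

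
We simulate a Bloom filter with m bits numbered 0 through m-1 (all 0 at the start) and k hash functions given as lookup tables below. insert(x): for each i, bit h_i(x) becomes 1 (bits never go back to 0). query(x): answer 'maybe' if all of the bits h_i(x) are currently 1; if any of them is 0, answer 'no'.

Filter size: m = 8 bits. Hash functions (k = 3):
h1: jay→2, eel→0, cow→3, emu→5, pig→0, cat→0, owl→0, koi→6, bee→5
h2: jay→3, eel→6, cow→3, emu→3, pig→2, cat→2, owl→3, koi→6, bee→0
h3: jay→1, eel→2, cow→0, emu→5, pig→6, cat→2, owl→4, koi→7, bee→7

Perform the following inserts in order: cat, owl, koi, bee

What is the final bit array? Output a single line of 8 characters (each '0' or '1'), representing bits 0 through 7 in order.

Start: bits=00000000
After insert 'cat': sets bits 0 2 -> bits=10100000
After insert 'owl': sets bits 0 3 4 -> bits=10111000
After insert 'koi': sets bits 6 7 -> bits=10111011
After insert 'bee': sets bits 0 5 7 -> bits=10111111

Answer: 10111111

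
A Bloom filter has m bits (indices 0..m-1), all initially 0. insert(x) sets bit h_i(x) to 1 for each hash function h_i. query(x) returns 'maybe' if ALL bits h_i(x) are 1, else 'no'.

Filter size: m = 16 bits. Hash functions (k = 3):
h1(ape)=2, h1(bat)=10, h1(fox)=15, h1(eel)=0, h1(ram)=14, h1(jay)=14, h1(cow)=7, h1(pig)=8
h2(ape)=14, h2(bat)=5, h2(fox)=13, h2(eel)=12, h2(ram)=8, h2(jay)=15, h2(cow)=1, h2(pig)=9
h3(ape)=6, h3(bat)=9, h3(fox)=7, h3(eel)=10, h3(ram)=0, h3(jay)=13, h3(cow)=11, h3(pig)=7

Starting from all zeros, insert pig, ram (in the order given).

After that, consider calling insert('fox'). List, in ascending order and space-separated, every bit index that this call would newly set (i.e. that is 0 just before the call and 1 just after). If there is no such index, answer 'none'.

Start: bits=0000000000000000
After insert 'pig': sets bits 7 8 9 -> bits=0000000111000000
After insert 'ram': sets bits 0 8 14 -> bits=1000000111000010
insert 'fox' would touch bits 7 13 15; currently bit7=1, bit13=0, bit15=0
Bits that are 0 among those (would change 0->1): 13 15

Answer: 13 15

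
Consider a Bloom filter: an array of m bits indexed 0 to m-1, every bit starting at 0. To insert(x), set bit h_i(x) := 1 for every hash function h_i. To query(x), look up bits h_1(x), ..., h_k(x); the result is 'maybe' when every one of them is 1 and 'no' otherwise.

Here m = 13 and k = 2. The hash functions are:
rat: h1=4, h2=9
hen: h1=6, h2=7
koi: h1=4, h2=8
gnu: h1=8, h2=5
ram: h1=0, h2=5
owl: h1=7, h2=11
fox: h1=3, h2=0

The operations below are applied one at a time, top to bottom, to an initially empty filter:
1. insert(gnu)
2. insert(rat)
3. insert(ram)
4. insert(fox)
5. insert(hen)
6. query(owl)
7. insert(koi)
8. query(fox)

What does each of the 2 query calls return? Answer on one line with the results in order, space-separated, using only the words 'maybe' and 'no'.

Answer: no maybe

Derivation:
Start: bits=0000000000000
Op 1: insert gnu -> sets bits 5 8 -> bits=0000010010000
Op 2: insert rat -> sets bits 4 9 -> bits=0000110011000
Op 3: insert ram -> sets bits 0 5 -> bits=1000110011000
Op 4: insert fox -> sets bits 0 3 -> bits=1001110011000
Op 5: insert hen -> sets bits 6 7 -> bits=1001111111000
Op 6: query owl -> checks bit7=1, bit11=0 (has a 0) -> no
Op 7: insert koi -> sets bits 4 8 -> bits=1001111111000
Op 8: query fox -> checks bit0=1, bit3=1 (all 1) -> maybe
Query results in order: no maybe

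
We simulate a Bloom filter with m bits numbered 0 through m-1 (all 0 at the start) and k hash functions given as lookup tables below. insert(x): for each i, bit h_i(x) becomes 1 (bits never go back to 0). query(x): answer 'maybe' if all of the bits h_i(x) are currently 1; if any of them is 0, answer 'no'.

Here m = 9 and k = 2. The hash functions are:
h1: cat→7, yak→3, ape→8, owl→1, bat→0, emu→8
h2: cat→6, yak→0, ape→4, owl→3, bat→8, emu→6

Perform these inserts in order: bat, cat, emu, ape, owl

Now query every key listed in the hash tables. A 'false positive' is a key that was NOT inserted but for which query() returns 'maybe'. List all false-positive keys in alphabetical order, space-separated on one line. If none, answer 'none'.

Answer: yak

Derivation:
Start: bits=000000000
After insert 'bat': sets bits 0 8 -> bits=100000001
After insert 'cat': sets bits 6 7 -> bits=100000111
After insert 'emu': sets bits 6 8 -> bits=100000111
After insert 'ape': sets bits 4 8 -> bits=100010111
After insert 'owl': sets bits 1 3 -> bits=110110111
Not inserted: yak — query each against bits=110110111:
query yak: checks bit0=1, bit3=1 (all 1) -> maybe => FALSE POSITIVE
False positives (alphabetical): yak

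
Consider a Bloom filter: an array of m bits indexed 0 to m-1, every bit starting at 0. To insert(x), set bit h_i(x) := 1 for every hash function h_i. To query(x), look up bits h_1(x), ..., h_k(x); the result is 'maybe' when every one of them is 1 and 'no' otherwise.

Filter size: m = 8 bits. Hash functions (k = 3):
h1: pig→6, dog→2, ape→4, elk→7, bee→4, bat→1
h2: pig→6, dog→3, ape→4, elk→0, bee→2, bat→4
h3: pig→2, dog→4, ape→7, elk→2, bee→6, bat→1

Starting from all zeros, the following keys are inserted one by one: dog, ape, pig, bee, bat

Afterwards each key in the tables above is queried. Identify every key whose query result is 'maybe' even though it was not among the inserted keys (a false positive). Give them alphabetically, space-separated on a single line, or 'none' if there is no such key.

Start: bits=00000000
After insert 'dog': sets bits 2 3 4 -> bits=00111000
After insert 'ape': sets bits 4 7 -> bits=00111001
After insert 'pig': sets bits 2 6 -> bits=00111011
After insert 'bee': sets bits 2 4 6 -> bits=00111011
After insert 'bat': sets bits 1 4 -> bits=01111011
Not inserted: elk — query each against bits=01111011:
query elk: checks bit0=0, bit2=1, bit7=1 (has a 0) -> no => not a false positive
False positives (alphabetical): none

Answer: none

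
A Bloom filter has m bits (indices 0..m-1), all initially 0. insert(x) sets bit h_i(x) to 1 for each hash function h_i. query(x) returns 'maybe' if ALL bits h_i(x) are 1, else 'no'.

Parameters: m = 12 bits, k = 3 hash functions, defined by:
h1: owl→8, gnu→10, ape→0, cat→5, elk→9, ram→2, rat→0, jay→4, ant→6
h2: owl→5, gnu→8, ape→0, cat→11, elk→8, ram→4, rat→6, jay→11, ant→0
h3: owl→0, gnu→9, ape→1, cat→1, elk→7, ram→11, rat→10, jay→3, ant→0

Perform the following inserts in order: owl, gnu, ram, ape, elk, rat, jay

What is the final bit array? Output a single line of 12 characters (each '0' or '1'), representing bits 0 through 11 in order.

Answer: 111111111111

Derivation:
Start: bits=000000000000
After insert 'owl': sets bits 0 5 8 -> bits=100001001000
After insert 'gnu': sets bits 8 9 10 -> bits=100001001110
After insert 'ram': sets bits 2 4 11 -> bits=101011001111
After insert 'ape': sets bits 0 1 -> bits=111011001111
After insert 'elk': sets bits 7 8 9 -> bits=111011011111
After insert 'rat': sets bits 0 6 10 -> bits=111011111111
After insert 'jay': sets bits 3 4 11 -> bits=111111111111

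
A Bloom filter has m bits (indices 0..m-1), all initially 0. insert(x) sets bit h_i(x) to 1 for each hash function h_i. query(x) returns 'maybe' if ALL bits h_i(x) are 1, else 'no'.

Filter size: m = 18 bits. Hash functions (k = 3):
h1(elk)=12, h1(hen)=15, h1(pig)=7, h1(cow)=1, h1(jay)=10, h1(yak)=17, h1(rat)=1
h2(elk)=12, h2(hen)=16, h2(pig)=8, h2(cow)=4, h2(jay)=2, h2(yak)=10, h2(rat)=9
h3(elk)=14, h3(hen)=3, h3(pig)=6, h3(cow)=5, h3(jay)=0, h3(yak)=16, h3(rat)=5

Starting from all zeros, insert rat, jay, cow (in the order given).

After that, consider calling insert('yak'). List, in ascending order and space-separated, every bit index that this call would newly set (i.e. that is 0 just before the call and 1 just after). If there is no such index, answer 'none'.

Start: bits=000000000000000000
After insert 'rat': sets bits 1 5 9 -> bits=010001000100000000
After insert 'jay': sets bits 0 2 10 -> bits=111001000110000000
After insert 'cow': sets bits 1 4 5 -> bits=111011000110000000
insert 'yak' would touch bits 10 16 17; currently bit10=1, bit16=0, bit17=0
Bits that are 0 among those (would change 0->1): 16 17

Answer: 16 17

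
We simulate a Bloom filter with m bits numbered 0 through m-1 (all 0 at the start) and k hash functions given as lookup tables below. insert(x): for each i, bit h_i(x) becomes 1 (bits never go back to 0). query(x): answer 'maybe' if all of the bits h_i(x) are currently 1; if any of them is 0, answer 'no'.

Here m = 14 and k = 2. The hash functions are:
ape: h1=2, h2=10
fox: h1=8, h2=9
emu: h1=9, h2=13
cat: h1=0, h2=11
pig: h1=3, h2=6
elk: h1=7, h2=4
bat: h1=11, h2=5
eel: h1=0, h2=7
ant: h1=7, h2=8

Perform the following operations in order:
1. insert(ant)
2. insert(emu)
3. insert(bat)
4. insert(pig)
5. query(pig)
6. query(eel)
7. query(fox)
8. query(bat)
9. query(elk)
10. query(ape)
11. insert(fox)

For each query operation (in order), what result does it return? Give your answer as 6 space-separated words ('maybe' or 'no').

Start: bits=00000000000000
Op 1: insert ant -> sets bits 7 8 -> bits=00000001100000
Op 2: insert emu -> sets bits 9 13 -> bits=00000001110001
Op 3: insert bat -> sets bits 5 11 -> bits=00000101110101
Op 4: insert pig -> sets bits 3 6 -> bits=00010111110101
Op 5: query pig -> checks bit3=1, bit6=1 (all 1) -> maybe
Op 6: query eel -> checks bit0=0, bit7=1 (has a 0) -> no
Op 7: query fox -> checks bit8=1, bit9=1 (all 1) -> maybe
Op 8: query bat -> checks bit5=1, bit11=1 (all 1) -> maybe
Op 9: query elk -> checks bit4=0, bit7=1 (has a 0) -> no
Op 10: query ape -> checks bit2=0, bit10=0 (has a 0) -> no
Op 11: insert fox -> sets bits 8 9 -> bits=00010111110101
Query results in order: maybe no maybe maybe no no

Answer: maybe no maybe maybe no no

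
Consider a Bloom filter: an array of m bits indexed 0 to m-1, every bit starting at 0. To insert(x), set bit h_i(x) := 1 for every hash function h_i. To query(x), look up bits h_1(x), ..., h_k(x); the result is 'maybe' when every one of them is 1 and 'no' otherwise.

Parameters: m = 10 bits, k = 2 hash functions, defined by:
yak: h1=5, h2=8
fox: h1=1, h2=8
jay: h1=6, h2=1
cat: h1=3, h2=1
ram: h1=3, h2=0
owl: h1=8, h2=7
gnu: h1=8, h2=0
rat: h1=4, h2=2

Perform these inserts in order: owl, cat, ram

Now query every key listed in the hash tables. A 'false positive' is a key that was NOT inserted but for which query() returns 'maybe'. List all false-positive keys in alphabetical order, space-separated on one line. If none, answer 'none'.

Answer: fox gnu

Derivation:
Start: bits=0000000000
After insert 'owl': sets bits 7 8 -> bits=0000000110
After insert 'cat': sets bits 1 3 -> bits=0101000110
After insert 'ram': sets bits 0 3 -> bits=1101000110
Not inserted: fox gnu jay rat yak — query each against bits=1101000110:
query fox: checks bit1=1, bit8=1 (all 1) -> maybe => FALSE POSITIVE
query gnu: checks bit0=1, bit8=1 (all 1) -> maybe => FALSE POSITIVE
query jay: checks bit1=1, bit6=0 (has a 0) -> no => not a false positive
query rat: checks bit2=0, bit4=0 (has a 0) -> no => not a false positive
query yak: checks bit5=0, bit8=1 (has a 0) -> no => not a false positive
False positives (alphabetical): fox gnu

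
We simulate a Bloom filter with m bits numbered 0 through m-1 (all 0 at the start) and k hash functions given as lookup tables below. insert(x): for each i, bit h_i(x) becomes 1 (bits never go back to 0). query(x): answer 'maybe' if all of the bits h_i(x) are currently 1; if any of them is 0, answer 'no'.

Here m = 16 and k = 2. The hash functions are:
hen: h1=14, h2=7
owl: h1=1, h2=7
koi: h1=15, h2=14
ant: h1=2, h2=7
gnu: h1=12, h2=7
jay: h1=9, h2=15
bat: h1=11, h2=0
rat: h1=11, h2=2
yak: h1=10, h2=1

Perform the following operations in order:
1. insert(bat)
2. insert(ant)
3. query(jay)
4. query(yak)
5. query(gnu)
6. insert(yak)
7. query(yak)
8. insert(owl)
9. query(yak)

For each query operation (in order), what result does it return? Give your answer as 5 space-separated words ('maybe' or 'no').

Start: bits=0000000000000000
Op 1: insert bat -> sets bits 0 11 -> bits=1000000000010000
Op 2: insert ant -> sets bits 2 7 -> bits=1010000100010000
Op 3: query jay -> checks bit9=0, bit15=0 (has a 0) -> no
Op 4: query yak -> checks bit1=0, bit10=0 (has a 0) -> no
Op 5: query gnu -> checks bit7=1, bit12=0 (has a 0) -> no
Op 6: insert yak -> sets bits 1 10 -> bits=1110000100110000
Op 7: query yak -> checks bit1=1, bit10=1 (all 1) -> maybe
Op 8: insert owl -> sets bits 1 7 -> bits=1110000100110000
Op 9: query yak -> checks bit1=1, bit10=1 (all 1) -> maybe
Query results in order: no no no maybe maybe

Answer: no no no maybe maybe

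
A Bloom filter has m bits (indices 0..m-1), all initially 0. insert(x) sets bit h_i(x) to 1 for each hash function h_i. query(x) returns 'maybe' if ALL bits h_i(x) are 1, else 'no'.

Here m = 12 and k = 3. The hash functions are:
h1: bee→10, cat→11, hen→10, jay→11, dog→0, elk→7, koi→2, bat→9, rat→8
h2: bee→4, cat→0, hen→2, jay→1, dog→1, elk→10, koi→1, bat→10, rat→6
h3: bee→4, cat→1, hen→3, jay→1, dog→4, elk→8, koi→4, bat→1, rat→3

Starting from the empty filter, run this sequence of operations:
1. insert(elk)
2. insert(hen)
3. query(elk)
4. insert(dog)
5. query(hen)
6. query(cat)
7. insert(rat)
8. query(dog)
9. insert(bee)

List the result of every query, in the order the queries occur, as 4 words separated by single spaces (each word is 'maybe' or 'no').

Answer: maybe maybe no maybe

Derivation:
Start: bits=000000000000
Op 1: insert elk -> sets bits 7 8 10 -> bits=000000011010
Op 2: insert hen -> sets bits 2 3 10 -> bits=001100011010
Op 3: query elk -> checks bit7=1, bit8=1, bit10=1 (all 1) -> maybe
Op 4: insert dog -> sets bits 0 1 4 -> bits=111110011010
Op 5: query hen -> checks bit2=1, bit3=1, bit10=1 (all 1) -> maybe
Op 6: query cat -> checks bit0=1, bit1=1, bit11=0 (has a 0) -> no
Op 7: insert rat -> sets bits 3 6 8 -> bits=111110111010
Op 8: query dog -> checks bit0=1, bit1=1, bit4=1 (all 1) -> maybe
Op 9: insert bee -> sets bits 4 10 -> bits=111110111010
Query results in order: maybe maybe no maybe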